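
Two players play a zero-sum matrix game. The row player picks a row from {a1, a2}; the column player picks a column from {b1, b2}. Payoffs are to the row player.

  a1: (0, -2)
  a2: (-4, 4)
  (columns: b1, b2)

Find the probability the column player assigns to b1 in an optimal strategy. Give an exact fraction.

3/5

Row minima: a1 → -2, a2 → -4; maximin = -2.
Column maxima: b1 → 0, b2 → 4; minimax = 0.
-2 ≠ 0, so there is no saddle point; optimal play is mixed.
Let the row player play a1 with probability p. Expected payoff against b1: 0p + (-4)(1−p) = 4p − 4; against b2: (-2)p + 4(1−p) = −6p + 4.
Setting these equal: 4p − 4 = −6p + 4 ⇒ 10p = 8 ⇒ p = 4/5, and the value is (4)·(4/5) − 4 = -4/5.
For the column player: with q = P(b1), equating a1's and a2's payoffs gives 2q − 2 = −8q + 4 ⇒ q = 3/5.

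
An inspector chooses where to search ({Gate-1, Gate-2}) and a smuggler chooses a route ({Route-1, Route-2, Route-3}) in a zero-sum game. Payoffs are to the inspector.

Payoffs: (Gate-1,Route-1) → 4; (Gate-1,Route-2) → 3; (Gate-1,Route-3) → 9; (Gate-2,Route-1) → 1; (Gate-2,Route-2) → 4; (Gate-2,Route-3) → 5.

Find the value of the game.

13/4

Row minima: Gate-1 → 3, Gate-2 → 1; maximin = 3.
Column maxima: Route-1 → 4, Route-2 → 4, Route-3 → 9; minimax = 4.
3 ≠ 4, so there is no saddle point; optimal play is mixed.
Route-3 is strictly dominated by Route-1 (it gives the inspector strictly more in every row), so the smuggler never plays it.
On the remaining 2×2 (Gate-1, Gate-2 vs Route-1, Route-2):
Let the inspector play Gate-1 with probability p. Expected payoff against Route-1: 4p + 1(1−p) = 3p + 1; against Route-2: 3p + 4(1−p) = −p + 4.
Setting these equal: 3p + 1 = −p + 4 ⇒ 4p = 3 ⇒ p = 3/4, and the value is (3)·(3/4) + 1 = 13/4.
For the smuggler: with q = P(Route-1), equating Gate-1's and Gate-2's payoffs gives q + 3 = −3q + 4 ⇒ q = 1/4.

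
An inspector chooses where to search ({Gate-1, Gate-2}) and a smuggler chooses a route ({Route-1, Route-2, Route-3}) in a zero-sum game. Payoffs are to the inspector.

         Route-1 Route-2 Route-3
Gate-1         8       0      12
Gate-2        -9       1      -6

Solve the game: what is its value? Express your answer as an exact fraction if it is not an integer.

4/9

Row minima: Gate-1 → 0, Gate-2 → -9; maximin = 0.
Column maxima: Route-1 → 8, Route-2 → 1, Route-3 → 12; minimax = 1.
0 ≠ 1, so there is no saddle point; optimal play is mixed.
Route-3 is strictly dominated by Route-1 (it gives the inspector strictly more in every row), so the smuggler never plays it.
On the remaining 2×2 (Gate-1, Gate-2 vs Route-1, Route-2):
Let the inspector play Gate-1 with probability p. Expected payoff against Route-1: 8p + (-9)(1−p) = 17p − 9; against Route-2: 0p + 1(1−p) = −p + 1.
Setting these equal: 17p − 9 = −p + 1 ⇒ 18p = 10 ⇒ p = 5/9, and the value is (17)·(5/9) − 9 = 4/9.
For the smuggler: with q = P(Route-1), equating Gate-1's and Gate-2's payoffs gives 8q = −10q + 1 ⇒ q = 1/18.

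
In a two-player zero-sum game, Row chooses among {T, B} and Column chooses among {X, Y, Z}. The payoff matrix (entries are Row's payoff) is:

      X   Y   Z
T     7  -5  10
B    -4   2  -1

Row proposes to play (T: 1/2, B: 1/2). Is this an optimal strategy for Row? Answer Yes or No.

Against X this mix gives (1/2)·7 + (1/2)·(-4) = 3/2.
Against Y this mix gives (1/2)·(-5) + (1/2)·2 = -3/2.
Against Z this mix gives (1/2)·10 + (1/2)·(-1) = 9/2.
Column will play Y, holding Row to -3/2. Shifting weight toward the row that does better against Y would raise this floor (the equalizing mix achieves -1/3 against both Y and X), so the proposed strategy is not optimal.

No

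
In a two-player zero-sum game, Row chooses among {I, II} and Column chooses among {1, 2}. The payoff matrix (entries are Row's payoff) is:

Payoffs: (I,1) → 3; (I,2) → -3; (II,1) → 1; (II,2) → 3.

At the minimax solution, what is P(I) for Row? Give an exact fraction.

1/4

Row minima: I → -3, II → 1; maximin = 1.
Column maxima: 1 → 3, 2 → 3; minimax = 3.
1 ≠ 3, so there is no saddle point; optimal play is mixed.
Let Row play I with probability p. Expected payoff against 1: 3p + 1(1−p) = 2p + 1; against 2: (-3)p + 3(1−p) = −6p + 3.
Setting these equal: 2p + 1 = −6p + 3 ⇒ 8p = 2 ⇒ p = 1/4, and the value is (2)·(1/4) + 1 = 3/2.
For Column: with q = P(1), equating I's and II's payoffs gives 6q − 3 = −2q + 3 ⇒ q = 3/4.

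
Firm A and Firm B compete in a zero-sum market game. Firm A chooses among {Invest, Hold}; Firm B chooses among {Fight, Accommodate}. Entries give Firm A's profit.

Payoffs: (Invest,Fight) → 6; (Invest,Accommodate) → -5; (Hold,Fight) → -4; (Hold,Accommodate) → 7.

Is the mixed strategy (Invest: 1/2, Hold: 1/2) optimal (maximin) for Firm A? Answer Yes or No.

Yes

Against Fight this mix gives (1/2)·6 + (1/2)·(-4) = 1.
Against Accommodate this mix gives (1/2)·(-5) + (1/2)·7 = 1.
All of Firm B's active replies (Fight, Accommodate) yield 1, and no column does worse for Firm A. The mix makes Firm B indifferent and guarantees 1, so it is optimal.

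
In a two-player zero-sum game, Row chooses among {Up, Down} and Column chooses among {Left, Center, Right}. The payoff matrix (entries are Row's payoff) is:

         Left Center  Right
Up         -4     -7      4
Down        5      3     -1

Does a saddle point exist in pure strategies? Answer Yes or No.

Row minima: Up → -7, Down → -1; maximin = -1.
Column maxima: Left → 5, Center → 3, Right → 4; minimax = 3.
-1 ≠ 3, so no pure-strategy equilibrium exists.

No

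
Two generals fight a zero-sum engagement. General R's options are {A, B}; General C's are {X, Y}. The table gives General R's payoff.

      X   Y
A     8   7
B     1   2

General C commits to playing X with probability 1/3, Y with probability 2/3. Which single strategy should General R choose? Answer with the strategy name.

A

Expected payoff of A: (1/3)·8 + (2/3)·7 = 22/3.
Expected payoff of B: (1/3)·1 + (2/3)·2 = 5/3.
The largest is 22/3, so General R's best response is A.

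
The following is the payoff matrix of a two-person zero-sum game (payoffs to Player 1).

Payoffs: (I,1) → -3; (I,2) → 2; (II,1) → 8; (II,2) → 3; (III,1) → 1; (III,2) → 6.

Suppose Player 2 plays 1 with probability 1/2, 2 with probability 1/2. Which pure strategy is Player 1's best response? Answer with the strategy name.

II

Expected payoff of I: (1/2)·(-3) + (1/2)·2 = -1/2.
Expected payoff of II: (1/2)·8 + (1/2)·3 = 11/2.
Expected payoff of III: (1/2)·1 + (1/2)·6 = 7/2.
The largest is 11/2, so Player 1's best response is II.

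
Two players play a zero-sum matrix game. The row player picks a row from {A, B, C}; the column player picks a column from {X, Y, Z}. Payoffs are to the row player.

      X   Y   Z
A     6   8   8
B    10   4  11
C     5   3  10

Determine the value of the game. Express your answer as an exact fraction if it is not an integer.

Row minima: A → 6, B → 4, C → 3; maximin = 6.
Column maxima: X → 10, Y → 8, Z → 11; minimax = 8.
6 ≠ 8, so there is no saddle point; optimal play is mixed.
C is strictly dominated by B, so the row player never plays it.
Z is strictly dominated by X (it gives the row player strictly more in every row), so the column player never plays it.
On the remaining 2×2 (A, B vs X, Y):
Let the row player play A with probability p. Expected payoff against X: 6p + 10(1−p) = −4p + 10; against Y: 8p + 4(1−p) = 4p + 4.
Setting these equal: −4p + 10 = 4p + 4 ⇒ −8p = -6 ⇒ p = 3/4, and the value is (-4)·(3/4) + 10 = 7.
For the column player: with q = P(X), equating A's and B's payoffs gives −2q + 8 = 6q + 4 ⇒ q = 1/2.

7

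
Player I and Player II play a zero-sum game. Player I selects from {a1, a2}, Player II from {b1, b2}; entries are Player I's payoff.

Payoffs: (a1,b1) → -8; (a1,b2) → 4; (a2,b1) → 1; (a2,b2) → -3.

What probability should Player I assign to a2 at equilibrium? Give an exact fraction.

3/4

Row minima: a1 → -8, a2 → -3; maximin = -3.
Column maxima: b1 → 1, b2 → 4; minimax = 1.
-3 ≠ 1, so there is no saddle point; optimal play is mixed.
Let Player I play a1 with probability p. Expected payoff against b1: (-8)p + 1(1−p) = −9p + 1; against b2: 4p + (-3)(1−p) = 7p − 3.
Setting these equal: −9p + 1 = 7p − 3 ⇒ −16p = -4 ⇒ p = 1/4, and the value is (-9)·(1/4) + 1 = -5/4.
For Player II: with q = P(b1), equating a1's and a2's payoffs gives −12q + 4 = 4q − 3 ⇒ q = 7/16.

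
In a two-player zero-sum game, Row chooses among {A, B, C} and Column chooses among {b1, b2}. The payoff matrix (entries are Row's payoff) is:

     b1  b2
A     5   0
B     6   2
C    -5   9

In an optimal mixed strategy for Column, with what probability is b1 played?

7/18

Row minima: A → 0, B → 2, C → -5; maximin = 2.
Column maxima: b1 → 6, b2 → 9; minimax = 6.
2 ≠ 6, so there is no saddle point; optimal play is mixed.
A is strictly dominated by B, so Row never plays it.
On the remaining 2×2 (B, C vs b1, b2):
Let Row play B with probability p. Expected payoff against b1: 6p + (-5)(1−p) = 11p − 5; against b2: 2p + 9(1−p) = −7p + 9.
Setting these equal: 11p − 5 = −7p + 9 ⇒ 18p = 14 ⇒ p = 7/9, and the value is (11)·(7/9) − 5 = 32/9.
For Column: with q = P(b1), equating B's and C's payoffs gives 4q + 2 = −14q + 9 ⇒ q = 7/18.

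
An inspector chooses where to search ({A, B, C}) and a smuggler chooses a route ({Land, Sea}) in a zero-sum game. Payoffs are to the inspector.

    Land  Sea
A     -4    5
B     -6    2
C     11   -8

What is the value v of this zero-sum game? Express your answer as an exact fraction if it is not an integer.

23/28

Row minima: A → -4, B → -6, C → -8; maximin = -4.
Column maxima: Land → 11, Sea → 5; minimax = 5.
-4 ≠ 5, so there is no saddle point; optimal play is mixed.
B is strictly dominated by A, so the inspector never plays it.
On the remaining 2×2 (A, C vs Land, Sea):
Let the inspector play A with probability p. Expected payoff against Land: (-4)p + 11(1−p) = −15p + 11; against Sea: 5p + (-8)(1−p) = 13p − 8.
Setting these equal: −15p + 11 = 13p − 8 ⇒ −28p = -19 ⇒ p = 19/28, and the value is (-15)·(19/28) + 11 = 23/28.
For the smuggler: with q = P(Land), equating A's and C's payoffs gives −9q + 5 = 19q − 8 ⇒ q = 13/28.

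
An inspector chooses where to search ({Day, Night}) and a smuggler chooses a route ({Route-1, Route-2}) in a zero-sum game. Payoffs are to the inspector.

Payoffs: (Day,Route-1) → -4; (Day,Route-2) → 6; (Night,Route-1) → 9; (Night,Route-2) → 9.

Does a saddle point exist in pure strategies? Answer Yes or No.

Row minima: Day → -4, Night → 9; maximin = 9.
Column maxima: Route-1 → 9, Route-2 → 9; minimax = 9.
maximin = minimax = 9, so a saddle point exists.

Yes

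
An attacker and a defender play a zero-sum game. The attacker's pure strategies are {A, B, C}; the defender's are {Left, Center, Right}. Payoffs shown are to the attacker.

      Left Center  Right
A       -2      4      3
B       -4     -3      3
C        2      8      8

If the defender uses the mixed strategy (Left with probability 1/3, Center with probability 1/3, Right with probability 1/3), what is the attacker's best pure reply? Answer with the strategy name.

Expected payoff of A: (1/3)·(-2) + (1/3)·4 + (1/3)·3 = 5/3.
Expected payoff of B: (1/3)·(-4) + (1/3)·(-3) + (1/3)·3 = -4/3.
Expected payoff of C: (1/3)·2 + (1/3)·8 + (1/3)·8 = 6.
The largest is 6, so the attacker's best response is C.

C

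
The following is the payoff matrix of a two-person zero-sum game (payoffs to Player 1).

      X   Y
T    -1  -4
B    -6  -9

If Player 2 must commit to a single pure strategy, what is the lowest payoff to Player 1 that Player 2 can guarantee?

Column maxima: X → -1, Y → -4.
The smallest of these is -4.

-4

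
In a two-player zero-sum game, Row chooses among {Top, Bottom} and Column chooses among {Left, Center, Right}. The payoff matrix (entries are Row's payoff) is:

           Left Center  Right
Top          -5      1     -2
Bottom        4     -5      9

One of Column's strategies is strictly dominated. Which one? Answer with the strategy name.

Left holds Row's payoff strictly below Right in every row: -5 < -2, 4 < 9.
So Right is strictly dominated for Column.

Right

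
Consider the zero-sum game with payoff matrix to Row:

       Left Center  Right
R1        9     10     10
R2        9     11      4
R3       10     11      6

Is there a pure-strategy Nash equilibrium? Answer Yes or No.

Row minima: R1 → 9, R2 → 4, R3 → 6; maximin = 9.
Column maxima: Left → 10, Center → 11, Right → 10; minimax = 10.
9 ≠ 10, so no pure-strategy equilibrium exists.

No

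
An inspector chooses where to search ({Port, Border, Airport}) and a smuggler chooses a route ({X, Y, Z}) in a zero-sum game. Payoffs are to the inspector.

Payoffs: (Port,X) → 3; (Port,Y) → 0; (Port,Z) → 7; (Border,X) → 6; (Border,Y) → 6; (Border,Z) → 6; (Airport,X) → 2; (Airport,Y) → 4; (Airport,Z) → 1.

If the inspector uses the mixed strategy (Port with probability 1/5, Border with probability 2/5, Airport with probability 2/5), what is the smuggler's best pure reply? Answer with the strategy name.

X

If the smuggler plays X, the inspector's expected payoff is (1/5)·3 + (2/5)·6 + (2/5)·2 = 19/5.
If the smuggler plays Y, the inspector's expected payoff is (1/5)·0 + (2/5)·6 + (2/5)·4 = 4.
If the smuggler plays Z, the inspector's expected payoff is (1/5)·7 + (2/5)·6 + (2/5)·1 = 21/5.
The smuggler minimizes the inspector's payoff; the smallest is 19/5, so the best response is X.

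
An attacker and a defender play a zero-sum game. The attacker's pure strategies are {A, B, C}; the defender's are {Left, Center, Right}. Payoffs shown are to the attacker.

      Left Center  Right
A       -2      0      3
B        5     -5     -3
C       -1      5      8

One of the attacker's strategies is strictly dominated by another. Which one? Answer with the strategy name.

C gives a strictly higher payoff than A against every column: -1 > -2, 5 > 0, 8 > 3.
So A is strictly dominated and the attacker never plays it.

A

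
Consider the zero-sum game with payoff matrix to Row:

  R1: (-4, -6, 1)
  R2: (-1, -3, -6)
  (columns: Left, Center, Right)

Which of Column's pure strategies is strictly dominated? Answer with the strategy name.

Center holds Row's payoff strictly below Left in every row: -6 < -4, -3 < -1.
So Left is strictly dominated for Column.

Left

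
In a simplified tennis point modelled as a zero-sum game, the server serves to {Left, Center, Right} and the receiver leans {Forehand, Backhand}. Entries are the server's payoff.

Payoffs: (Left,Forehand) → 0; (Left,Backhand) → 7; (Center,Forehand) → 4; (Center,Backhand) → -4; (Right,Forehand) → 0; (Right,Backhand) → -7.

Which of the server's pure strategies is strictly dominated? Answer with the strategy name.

Center gives a strictly higher payoff than Right against every column: 4 > 0, -4 > -7.
So Right is strictly dominated and the server never plays it.

Right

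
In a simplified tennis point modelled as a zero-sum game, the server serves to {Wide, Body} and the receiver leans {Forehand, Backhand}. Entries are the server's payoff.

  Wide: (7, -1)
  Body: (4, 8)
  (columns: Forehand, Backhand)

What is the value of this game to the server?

5

Row minima: Wide → -1, Body → 4; maximin = 4.
Column maxima: Forehand → 7, Backhand → 8; minimax = 7.
4 ≠ 7, so there is no saddle point; optimal play is mixed.
Let the server play Wide with probability p. Expected payoff against Forehand: 7p + 4(1−p) = 3p + 4; against Backhand: (-1)p + 8(1−p) = −9p + 8.
Setting these equal: 3p + 4 = −9p + 8 ⇒ 12p = 4 ⇒ p = 1/3, and the value is (3)·(1/3) + 4 = 5.
For the receiver: with q = P(Forehand), equating Wide's and Body's payoffs gives 8q − 1 = −4q + 8 ⇒ q = 3/4.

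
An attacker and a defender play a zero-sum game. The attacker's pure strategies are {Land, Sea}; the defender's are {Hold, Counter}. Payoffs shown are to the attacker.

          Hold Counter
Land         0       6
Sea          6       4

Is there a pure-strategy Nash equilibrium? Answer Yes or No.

No

Row minima: Land → 0, Sea → 4; maximin = 4.
Column maxima: Hold → 6, Counter → 6; minimax = 6.
4 ≠ 6, so no pure-strategy equilibrium exists.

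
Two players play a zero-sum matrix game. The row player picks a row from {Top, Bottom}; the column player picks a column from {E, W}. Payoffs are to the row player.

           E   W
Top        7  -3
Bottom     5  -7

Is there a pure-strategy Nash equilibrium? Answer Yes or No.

Row minima: Top → -3, Bottom → -7; maximin = -3.
Column maxima: E → 7, W → -3; minimax = -3.
maximin = minimax = -3, so a saddle point exists.

Yes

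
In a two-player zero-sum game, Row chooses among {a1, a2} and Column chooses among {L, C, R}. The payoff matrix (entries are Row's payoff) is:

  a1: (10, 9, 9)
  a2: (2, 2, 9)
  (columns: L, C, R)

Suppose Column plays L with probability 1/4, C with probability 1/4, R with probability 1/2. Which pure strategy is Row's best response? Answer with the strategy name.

a1

Expected payoff of a1: (1/4)·10 + (1/4)·9 + (1/2)·9 = 37/4.
Expected payoff of a2: (1/4)·2 + (1/4)·2 + (1/2)·9 = 11/2.
The largest is 37/4, so Row's best response is a1.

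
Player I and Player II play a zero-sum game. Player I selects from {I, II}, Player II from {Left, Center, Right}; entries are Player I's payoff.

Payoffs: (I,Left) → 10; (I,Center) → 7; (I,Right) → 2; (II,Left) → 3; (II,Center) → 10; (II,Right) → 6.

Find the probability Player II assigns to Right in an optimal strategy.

Row minima: I → 2, II → 3; maximin = 3.
Column maxima: Left → 10, Center → 10, Right → 6; minimax = 6.
3 ≠ 6, so there is no saddle point; optimal play is mixed.
Center is strictly dominated by Right (it gives Player I strictly more in every row), so Player II never plays it.
On the remaining 2×2 (I, II vs Left, Right):
Let Player I play I with probability p. Expected payoff against Left: 10p + 3(1−p) = 7p + 3; against Right: 2p + 6(1−p) = −4p + 6.
Setting these equal: 7p + 3 = −4p + 6 ⇒ 11p = 3 ⇒ p = 3/11, and the value is (7)·(3/11) + 3 = 54/11.
For Player II: with q = P(Left), equating I's and II's payoffs gives 8q + 2 = −3q + 6 ⇒ q = 4/11.

7/11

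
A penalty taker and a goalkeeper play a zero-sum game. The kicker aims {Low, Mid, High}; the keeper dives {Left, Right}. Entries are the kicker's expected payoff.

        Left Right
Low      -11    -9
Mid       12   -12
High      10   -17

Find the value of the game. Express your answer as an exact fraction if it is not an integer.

Row minima: Low → -11, Mid → -12, High → -17; maximin = -11.
Column maxima: Left → 12, Right → -9; minimax = -9.
-11 ≠ -9, so there is no saddle point; optimal play is mixed.
High is strictly dominated by Mid, so the kicker never plays it.
On the remaining 2×2 (Low, Mid vs Left, Right):
Let the kicker play Low with probability p. Expected payoff against Left: (-11)p + 12(1−p) = −23p + 12; against Right: (-9)p + (-12)(1−p) = 3p − 12.
Setting these equal: −23p + 12 = 3p − 12 ⇒ −26p = -24 ⇒ p = 12/13, and the value is (-23)·(12/13) + 12 = -120/13.
For the keeper: with q = P(Left), equating Low's and Mid's payoffs gives −2q − 9 = 24q − 12 ⇒ q = 3/26.

-120/13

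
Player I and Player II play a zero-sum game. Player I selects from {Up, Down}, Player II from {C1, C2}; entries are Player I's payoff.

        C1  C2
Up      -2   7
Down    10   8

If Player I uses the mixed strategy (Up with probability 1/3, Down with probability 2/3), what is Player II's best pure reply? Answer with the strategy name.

If Player II plays C1, Player I's expected payoff is (1/3)·(-2) + (2/3)·10 = 6.
If Player II plays C2, Player I's expected payoff is (1/3)·7 + (2/3)·8 = 23/3.
Player II minimizes Player I's payoff; the smallest is 6, so the best response is C1.

C1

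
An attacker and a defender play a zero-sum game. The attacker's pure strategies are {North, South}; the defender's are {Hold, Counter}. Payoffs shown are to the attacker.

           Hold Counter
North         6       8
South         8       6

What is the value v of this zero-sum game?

Row minima: North → 6, South → 6; maximin = 6.
Column maxima: Hold → 8, Counter → 8; minimax = 8.
6 ≠ 8, so there is no saddle point; optimal play is mixed.
Let the attacker play North with probability p. Expected payoff against Hold: 6p + 8(1−p) = −2p + 8; against Counter: 8p + 6(1−p) = 2p + 6.
Setting these equal: −2p + 8 = 2p + 6 ⇒ −4p = -2 ⇒ p = 1/2, and the value is (-2)·(1/2) + 8 = 7.
For the defender: with q = P(Hold), equating North's and South's payoffs gives −2q + 8 = 2q + 6 ⇒ q = 1/2.

7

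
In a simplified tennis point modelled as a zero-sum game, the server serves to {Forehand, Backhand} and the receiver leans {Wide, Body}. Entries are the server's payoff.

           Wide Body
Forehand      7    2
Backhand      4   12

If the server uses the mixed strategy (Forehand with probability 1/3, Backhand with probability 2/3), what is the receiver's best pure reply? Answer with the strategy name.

Wide

If the receiver plays Wide, the server's expected payoff is (1/3)·7 + (2/3)·4 = 5.
If the receiver plays Body, the server's expected payoff is (1/3)·2 + (2/3)·12 = 26/3.
The receiver minimizes the server's payoff; the smallest is 5, so the best response is Wide.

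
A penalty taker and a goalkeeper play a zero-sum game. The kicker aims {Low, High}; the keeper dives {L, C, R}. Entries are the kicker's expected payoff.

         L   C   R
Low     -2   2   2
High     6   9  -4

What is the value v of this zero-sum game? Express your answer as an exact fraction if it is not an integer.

Row minima: Low → -2, High → -4; maximin = -2.
Column maxima: L → 6, C → 9, R → 2; minimax = 2.
-2 ≠ 2, so there is no saddle point; optimal play is mixed.
C is strictly dominated by L (it gives the kicker strictly more in every row), so the keeper never plays it.
On the remaining 2×2 (Low, High vs L, R):
Let the kicker play Low with probability p. Expected payoff against L: (-2)p + 6(1−p) = −8p + 6; against R: 2p + (-4)(1−p) = 6p − 4.
Setting these equal: −8p + 6 = 6p − 4 ⇒ −14p = -10 ⇒ p = 5/7, and the value is (-8)·(5/7) + 6 = 2/7.
For the keeper: with q = P(L), equating Low's and High's payoffs gives −4q + 2 = 10q − 4 ⇒ q = 3/7.

2/7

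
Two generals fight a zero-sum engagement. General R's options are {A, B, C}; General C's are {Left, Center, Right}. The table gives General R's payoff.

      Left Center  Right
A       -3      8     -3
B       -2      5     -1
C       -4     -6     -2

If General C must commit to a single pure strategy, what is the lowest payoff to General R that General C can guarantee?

-2

Column maxima: Left → -2, Center → 8, Right → -1.
The smallest of these is -2.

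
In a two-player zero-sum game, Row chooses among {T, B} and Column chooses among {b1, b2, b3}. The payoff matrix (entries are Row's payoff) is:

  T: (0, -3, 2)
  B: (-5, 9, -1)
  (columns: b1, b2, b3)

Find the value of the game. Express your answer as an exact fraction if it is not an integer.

-15/17

Row minima: T → -3, B → -5; maximin = -3.
Column maxima: b1 → 0, b2 → 9, b3 → 2; minimax = 0.
-3 ≠ 0, so there is no saddle point; optimal play is mixed.
b3 is strictly dominated by b1 (it gives Row strictly more in every row), so Column never plays it.
On the remaining 2×2 (T, B vs b1, b2):
Let Row play T with probability p. Expected payoff against b1: 0p + (-5)(1−p) = 5p − 5; against b2: (-3)p + 9(1−p) = −12p + 9.
Setting these equal: 5p − 5 = −12p + 9 ⇒ 17p = 14 ⇒ p = 14/17, and the value is (5)·(14/17) − 5 = -15/17.
For Column: with q = P(b1), equating T's and B's payoffs gives 3q − 3 = −14q + 9 ⇒ q = 12/17.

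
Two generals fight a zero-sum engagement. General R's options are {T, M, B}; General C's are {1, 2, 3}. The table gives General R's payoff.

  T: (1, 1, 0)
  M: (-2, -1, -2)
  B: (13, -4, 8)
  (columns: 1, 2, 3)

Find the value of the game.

Row minima: T → 0, M → -2, B → -4; maximin = 0.
Column maxima: 1 → 13, 2 → 1, 3 → 8; minimax = 1.
0 ≠ 1, so there is no saddle point; optimal play is mixed.
M is strictly dominated by T, so General R never plays it.
With M eliminated, 1 is strictly dominated by 3 (it gives General R strictly more in every remaining row), so General C never plays it.
On the remaining 2×2 (T, B vs 2, 3):
Let General R play T with probability p. Expected payoff against 2: 1p + (-4)(1−p) = 5p − 4; against 3: 0p + 8(1−p) = −8p + 8.
Setting these equal: 5p − 4 = −8p + 8 ⇒ 13p = 12 ⇒ p = 12/13, and the value is (5)·(12/13) − 4 = 8/13.
For General C: with q = P(2), equating T's and B's payoffs gives q = −12q + 8 ⇒ q = 8/13.

8/13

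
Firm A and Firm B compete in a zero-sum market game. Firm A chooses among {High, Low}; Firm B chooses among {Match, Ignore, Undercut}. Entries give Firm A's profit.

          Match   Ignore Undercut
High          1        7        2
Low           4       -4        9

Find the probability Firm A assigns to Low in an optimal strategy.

Row minima: High → 1, Low → -4; maximin = 1.
Column maxima: Match → 4, Ignore → 7, Undercut → 9; minimax = 4.
1 ≠ 4, so there is no saddle point; optimal play is mixed.
Undercut is strictly dominated by Match (it gives Firm A strictly more in every row), so Firm B never plays it.
On the remaining 2×2 (High, Low vs Match, Ignore):
Let Firm A play High with probability p. Expected payoff against Match: 1p + 4(1−p) = −3p + 4; against Ignore: 7p + (-4)(1−p) = 11p − 4.
Setting these equal: −3p + 4 = 11p − 4 ⇒ −14p = -8 ⇒ p = 4/7, and the value is (-3)·(4/7) + 4 = 16/7.
For Firm B: with q = P(Match), equating High's and Low's payoffs gives −6q + 7 = 8q − 4 ⇒ q = 11/14.

3/7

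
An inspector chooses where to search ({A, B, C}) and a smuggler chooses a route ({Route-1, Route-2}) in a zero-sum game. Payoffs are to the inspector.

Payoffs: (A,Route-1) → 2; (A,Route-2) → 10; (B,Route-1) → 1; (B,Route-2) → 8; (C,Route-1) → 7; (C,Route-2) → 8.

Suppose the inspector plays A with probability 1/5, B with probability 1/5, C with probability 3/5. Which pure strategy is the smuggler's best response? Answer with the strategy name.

If the smuggler plays Route-1, the inspector's expected payoff is (1/5)·2 + (1/5)·1 + (3/5)·7 = 24/5.
If the smuggler plays Route-2, the inspector's expected payoff is (1/5)·10 + (1/5)·8 + (3/5)·8 = 42/5.
The smuggler minimizes the inspector's payoff; the smallest is 24/5, so the best response is Route-1.

Route-1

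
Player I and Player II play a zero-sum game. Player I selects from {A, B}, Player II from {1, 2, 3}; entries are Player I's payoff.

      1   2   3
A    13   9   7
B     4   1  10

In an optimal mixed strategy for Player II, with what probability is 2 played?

Row minima: A → 7, B → 1; maximin = 7.
Column maxima: 1 → 13, 2 → 9, 3 → 10; minimax = 9.
7 ≠ 9, so there is no saddle point; optimal play is mixed.
1 is strictly dominated by 2 (it gives Player I strictly more in every row), so Player II never plays it.
On the remaining 2×2 (A, B vs 2, 3):
Let Player I play A with probability p. Expected payoff against 2: 9p + 1(1−p) = 8p + 1; against 3: 7p + 10(1−p) = −3p + 10.
Setting these equal: 8p + 1 = −3p + 10 ⇒ 11p = 9 ⇒ p = 9/11, and the value is (8)·(9/11) + 1 = 83/11.
For Player II: with q = P(2), equating A's and B's payoffs gives 2q + 7 = −9q + 10 ⇒ q = 3/11.

3/11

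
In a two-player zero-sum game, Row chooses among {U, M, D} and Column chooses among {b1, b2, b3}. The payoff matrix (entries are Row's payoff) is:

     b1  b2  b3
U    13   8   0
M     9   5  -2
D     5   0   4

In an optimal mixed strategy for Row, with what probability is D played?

2/3

Row minima: U → 0, M → -2, D → 0; maximin = 0.
Column maxima: b1 → 13, b2 → 8, b3 → 4; minimax = 4.
0 ≠ 4, so there is no saddle point; optimal play is mixed.
M is strictly dominated by U, so Row never plays it.
b1 is strictly dominated by b2 (it gives Row strictly more in every row), so Column never plays it.
On the remaining 2×2 (U, D vs b2, b3):
Let Row play U with probability p. Expected payoff against b2: 8p + 0(1−p) = 8p; against b3: 0p + 4(1−p) = −4p + 4.
Setting these equal: 8p = −4p + 4 ⇒ 12p = 4 ⇒ p = 1/3, and the value is (8)·(1/3) = 8/3.
For Column: with q = P(b2), equating U's and D's payoffs gives 8q = −4q + 4 ⇒ q = 1/3.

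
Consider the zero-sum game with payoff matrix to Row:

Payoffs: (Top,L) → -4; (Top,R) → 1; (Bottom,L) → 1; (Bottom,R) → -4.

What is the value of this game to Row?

Row minima: Top → -4, Bottom → -4; maximin = -4.
Column maxima: L → 1, R → 1; minimax = 1.
-4 ≠ 1, so there is no saddle point; optimal play is mixed.
Let Row play Top with probability p. Expected payoff against L: (-4)p + 1(1−p) = −5p + 1; against R: 1p + (-4)(1−p) = 5p − 4.
Setting these equal: −5p + 1 = 5p − 4 ⇒ −10p = -5 ⇒ p = 1/2, and the value is (-5)·(1/2) + 1 = -3/2.
For Column: with q = P(L), equating Top's and Bottom's payoffs gives −5q + 1 = 5q − 4 ⇒ q = 1/2.

-3/2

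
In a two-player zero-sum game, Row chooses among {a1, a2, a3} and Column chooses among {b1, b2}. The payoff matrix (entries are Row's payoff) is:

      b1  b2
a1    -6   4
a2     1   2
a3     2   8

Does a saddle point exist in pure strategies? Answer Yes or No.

Row minima: a1 → -6, a2 → 1, a3 → 2; maximin = 2.
Column maxima: b1 → 2, b2 → 8; minimax = 2.
maximin = minimax = 2, so a saddle point exists.

Yes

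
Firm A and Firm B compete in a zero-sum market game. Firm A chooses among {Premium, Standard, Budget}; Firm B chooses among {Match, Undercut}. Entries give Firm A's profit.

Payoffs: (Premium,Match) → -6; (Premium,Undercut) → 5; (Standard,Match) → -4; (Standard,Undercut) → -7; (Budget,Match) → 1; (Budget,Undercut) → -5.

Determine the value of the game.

Row minima: Premium → -6, Standard → -7, Budget → -5; maximin = -5.
Column maxima: Match → 1, Undercut → 5; minimax = 1.
-5 ≠ 1, so there is no saddle point; optimal play is mixed.
Standard is strictly dominated by Budget, so Firm A never plays it.
On the remaining 2×2 (Premium, Budget vs Match, Undercut):
Let Firm A play Premium with probability p. Expected payoff against Match: (-6)p + 1(1−p) = −7p + 1; against Undercut: 5p + (-5)(1−p) = 10p − 5.
Setting these equal: −7p + 1 = 10p − 5 ⇒ −17p = -6 ⇒ p = 6/17, and the value is (-7)·(6/17) + 1 = -25/17.
For Firm B: with q = P(Match), equating Premium's and Budget's payoffs gives −11q + 5 = 6q − 5 ⇒ q = 10/17.

-25/17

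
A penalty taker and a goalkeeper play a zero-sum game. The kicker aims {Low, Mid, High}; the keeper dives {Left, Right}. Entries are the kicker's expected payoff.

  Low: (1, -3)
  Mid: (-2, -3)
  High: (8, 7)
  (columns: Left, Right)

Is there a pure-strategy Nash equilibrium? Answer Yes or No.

Row minima: Low → -3, Mid → -3, High → 7; maximin = 7.
Column maxima: Left → 8, Right → 7; minimax = 7.
maximin = minimax = 7, so a saddle point exists.

Yes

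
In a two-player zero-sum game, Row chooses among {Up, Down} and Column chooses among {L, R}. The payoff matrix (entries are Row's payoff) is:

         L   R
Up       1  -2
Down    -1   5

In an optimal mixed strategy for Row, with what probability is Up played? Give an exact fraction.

2/3

Row minima: Up → -2, Down → -1; maximin = -1.
Column maxima: L → 1, R → 5; minimax = 1.
-1 ≠ 1, so there is no saddle point; optimal play is mixed.
Let Row play Up with probability p. Expected payoff against L: 1p + (-1)(1−p) = 2p − 1; against R: (-2)p + 5(1−p) = −7p + 5.
Setting these equal: 2p − 1 = −7p + 5 ⇒ 9p = 6 ⇒ p = 2/3, and the value is (2)·(2/3) − 1 = 1/3.
For Column: with q = P(L), equating Up's and Down's payoffs gives 3q − 2 = −6q + 5 ⇒ q = 7/9.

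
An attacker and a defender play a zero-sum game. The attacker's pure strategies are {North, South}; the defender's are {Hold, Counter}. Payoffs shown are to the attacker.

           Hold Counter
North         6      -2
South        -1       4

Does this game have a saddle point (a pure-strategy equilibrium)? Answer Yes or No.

No

Row minima: North → -2, South → -1; maximin = -1.
Column maxima: Hold → 6, Counter → 4; minimax = 4.
-1 ≠ 4, so no pure-strategy equilibrium exists.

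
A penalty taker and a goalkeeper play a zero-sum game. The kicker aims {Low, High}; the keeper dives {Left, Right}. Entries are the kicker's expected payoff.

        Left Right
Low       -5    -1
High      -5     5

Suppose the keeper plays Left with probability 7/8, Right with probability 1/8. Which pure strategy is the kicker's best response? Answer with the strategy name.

Expected payoff of Low: (7/8)·(-5) + (1/8)·(-1) = -9/2.
Expected payoff of High: (7/8)·(-5) + (1/8)·5 = -15/4.
The largest is -15/4, so the kicker's best response is High.

High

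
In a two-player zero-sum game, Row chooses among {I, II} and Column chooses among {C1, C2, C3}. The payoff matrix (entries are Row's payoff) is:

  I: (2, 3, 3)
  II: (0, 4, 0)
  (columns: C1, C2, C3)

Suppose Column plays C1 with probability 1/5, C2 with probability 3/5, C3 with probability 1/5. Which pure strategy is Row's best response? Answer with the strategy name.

I

Expected payoff of I: (1/5)·2 + (3/5)·3 + (1/5)·3 = 14/5.
Expected payoff of II: (1/5)·0 + (3/5)·4 + (1/5)·0 = 12/5.
The largest is 14/5, so Row's best response is I.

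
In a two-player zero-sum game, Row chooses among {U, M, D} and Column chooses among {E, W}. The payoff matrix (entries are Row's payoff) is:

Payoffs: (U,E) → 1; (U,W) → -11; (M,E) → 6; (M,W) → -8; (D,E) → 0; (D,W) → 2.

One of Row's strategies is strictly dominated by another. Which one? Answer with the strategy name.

M gives a strictly higher payoff than U against every column: 6 > 1, -8 > -11.
So U is strictly dominated and Row never plays it.

U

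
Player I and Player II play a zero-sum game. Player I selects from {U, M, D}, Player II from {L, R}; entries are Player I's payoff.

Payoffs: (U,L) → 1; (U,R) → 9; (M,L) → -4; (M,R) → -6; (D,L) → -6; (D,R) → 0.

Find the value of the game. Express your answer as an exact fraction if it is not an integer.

1

Row minima: U → 1, M → -6, D → -6; maximin = 1.
Column maxima: L → 1, R → 9; minimax = 1.
Since maximin = minimax = 1, there is a saddle point and the value is 1.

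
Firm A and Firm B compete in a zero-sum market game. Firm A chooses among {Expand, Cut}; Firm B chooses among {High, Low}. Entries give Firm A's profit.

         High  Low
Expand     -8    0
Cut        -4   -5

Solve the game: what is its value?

-40/9

Row minima: Expand → -8, Cut → -5; maximin = -5.
Column maxima: High → -4, Low → 0; minimax = -4.
-5 ≠ -4, so there is no saddle point; optimal play is mixed.
Let Firm A play Expand with probability p. Expected payoff against High: (-8)p + (-4)(1−p) = −4p − 4; against Low: 0p + (-5)(1−p) = 5p − 5.
Setting these equal: −4p − 4 = 5p − 5 ⇒ −9p = -1 ⇒ p = 1/9, and the value is (-4)·(1/9) − 4 = -40/9.
For Firm B: with q = P(High), equating Expand's and Cut's payoffs gives −8q = q − 5 ⇒ q = 5/9.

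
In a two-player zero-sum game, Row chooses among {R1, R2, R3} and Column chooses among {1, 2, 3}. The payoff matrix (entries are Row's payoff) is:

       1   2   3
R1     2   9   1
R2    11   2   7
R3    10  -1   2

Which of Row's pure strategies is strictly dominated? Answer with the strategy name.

R3

R2 gives a strictly higher payoff than R3 against every column: 11 > 10, 2 > -1, 7 > 2.
So R3 is strictly dominated and Row never plays it.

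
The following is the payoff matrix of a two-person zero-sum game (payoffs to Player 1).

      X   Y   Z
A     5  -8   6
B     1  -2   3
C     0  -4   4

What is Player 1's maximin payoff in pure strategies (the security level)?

Row minima: A → -8, B → -2, C → -4.
The best of these is -2.

-2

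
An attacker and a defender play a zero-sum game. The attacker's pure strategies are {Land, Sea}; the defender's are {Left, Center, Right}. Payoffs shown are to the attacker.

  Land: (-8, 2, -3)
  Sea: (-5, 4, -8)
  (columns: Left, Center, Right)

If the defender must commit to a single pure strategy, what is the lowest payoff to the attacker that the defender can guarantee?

Column maxima: Left → -5, Center → 4, Right → -3.
The smallest of these is -5.

-5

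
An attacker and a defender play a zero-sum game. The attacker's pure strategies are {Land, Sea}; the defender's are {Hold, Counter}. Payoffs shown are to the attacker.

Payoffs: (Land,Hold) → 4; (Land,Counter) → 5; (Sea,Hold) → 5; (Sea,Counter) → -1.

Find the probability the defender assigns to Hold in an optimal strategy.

Row minima: Land → 4, Sea → -1; maximin = 4.
Column maxima: Hold → 5, Counter → 5; minimax = 5.
4 ≠ 5, so there is no saddle point; optimal play is mixed.
Let the attacker play Land with probability p. Expected payoff against Hold: 4p + 5(1−p) = −p + 5; against Counter: 5p + (-1)(1−p) = 6p − 1.
Setting these equal: −p + 5 = 6p − 1 ⇒ −7p = -6 ⇒ p = 6/7, and the value is (-1)·(6/7) + 5 = 29/7.
For the defender: with q = P(Hold), equating Land's and Sea's payoffs gives −q + 5 = 6q − 1 ⇒ q = 6/7.

6/7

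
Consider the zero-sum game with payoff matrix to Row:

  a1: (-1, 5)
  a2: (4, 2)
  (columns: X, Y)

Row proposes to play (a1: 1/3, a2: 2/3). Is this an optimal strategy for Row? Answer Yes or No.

Against X this mix gives (1/3)·(-1) + (2/3)·4 = 7/3.
Against Y this mix gives (1/3)·5 + (2/3)·2 = 3.
Column will play X, holding Row to 7/3. Shifting weight toward the row that does better against X would raise this floor (the equalizing mix achieves 11/4 against both X and Y), so the proposed strategy is not optimal.

No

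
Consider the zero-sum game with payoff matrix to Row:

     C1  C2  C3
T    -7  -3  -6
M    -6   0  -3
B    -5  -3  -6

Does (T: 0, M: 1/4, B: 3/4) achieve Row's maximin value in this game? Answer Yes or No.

Against C1 this mix gives (1/4)·(-6) + (3/4)·(-5) = -21/4.
Against C2 this mix gives (1/4)·0 + (3/4)·(-3) = -9/4.
Against C3 this mix gives (1/4)·(-3) + (3/4)·(-6) = -21/4.
All of Column's active replies (C1, C3) yield -21/4, and no column does worse for Row. The mix makes Column indifferent and guarantees -21/4, so it is optimal.

Yes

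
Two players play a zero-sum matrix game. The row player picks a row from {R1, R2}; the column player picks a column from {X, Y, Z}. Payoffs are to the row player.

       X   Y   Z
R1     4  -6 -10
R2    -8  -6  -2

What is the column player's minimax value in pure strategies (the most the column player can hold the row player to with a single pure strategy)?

-6

Column maxima: X → 4, Y → -6, Z → -2.
The smallest of these is -6.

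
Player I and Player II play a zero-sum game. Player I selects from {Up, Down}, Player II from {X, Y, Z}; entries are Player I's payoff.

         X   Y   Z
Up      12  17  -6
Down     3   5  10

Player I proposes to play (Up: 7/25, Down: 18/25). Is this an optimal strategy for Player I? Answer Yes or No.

Yes

Against X this mix gives (7/25)·12 + (18/25)·3 = 138/25.
Against Y this mix gives (7/25)·17 + (18/25)·5 = 209/25.
Against Z this mix gives (7/25)·(-6) + (18/25)·10 = 138/25.
All of Player II's active replies (X, Z) yield 138/25, and no column does worse for Player I. The mix makes Player II indifferent and guarantees 138/25, so it is optimal.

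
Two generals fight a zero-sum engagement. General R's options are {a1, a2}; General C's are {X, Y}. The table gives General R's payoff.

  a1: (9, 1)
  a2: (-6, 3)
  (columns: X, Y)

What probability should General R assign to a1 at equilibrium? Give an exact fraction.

Row minima: a1 → 1, a2 → -6; maximin = 1.
Column maxima: X → 9, Y → 3; minimax = 3.
1 ≠ 3, so there is no saddle point; optimal play is mixed.
Let General R play a1 with probability p. Expected payoff against X: 9p + (-6)(1−p) = 15p − 6; against Y: 1p + 3(1−p) = −2p + 3.
Setting these equal: 15p − 6 = −2p + 3 ⇒ 17p = 9 ⇒ p = 9/17, and the value is (15)·(9/17) − 6 = 33/17.
For General C: with q = P(X), equating a1's and a2's payoffs gives 8q + 1 = −9q + 3 ⇒ q = 2/17.

9/17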